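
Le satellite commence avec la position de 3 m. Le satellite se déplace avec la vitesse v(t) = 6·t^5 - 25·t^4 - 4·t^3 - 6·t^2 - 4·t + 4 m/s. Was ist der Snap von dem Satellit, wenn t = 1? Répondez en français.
Pour résoudre ceci, nous devons prendre 3 dérivées de notre équation de la vitesse v(t) = 6·t^5 - 25·t^4 - 4·t^3 - 6·t^2 - 4·t + 4. En dérivant la vitesse, nous obtenons l'accélération: a(t) = 30·t^4 - 100·t^3 - 12·t^2 - 12·t - 4. En dérivant l'accélération, nous obtenons le jerk: j(t) = 120·t^3 - 300·t^2 - 24·t - 12. En dérivant le jerk, nous obtenons le snap: s(t) = 360·t^2 - 600·t - 24. En utilisant s(t) = 360·t^2 - 600·t - 24 et en substituant t = 1, nous trouvons s = -264.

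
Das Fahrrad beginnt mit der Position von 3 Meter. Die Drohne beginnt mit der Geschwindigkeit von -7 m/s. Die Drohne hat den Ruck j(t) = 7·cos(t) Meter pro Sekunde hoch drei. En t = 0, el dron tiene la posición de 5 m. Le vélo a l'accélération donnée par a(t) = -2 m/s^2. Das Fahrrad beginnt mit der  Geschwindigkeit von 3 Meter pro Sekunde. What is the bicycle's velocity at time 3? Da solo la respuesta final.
v(3) = -3.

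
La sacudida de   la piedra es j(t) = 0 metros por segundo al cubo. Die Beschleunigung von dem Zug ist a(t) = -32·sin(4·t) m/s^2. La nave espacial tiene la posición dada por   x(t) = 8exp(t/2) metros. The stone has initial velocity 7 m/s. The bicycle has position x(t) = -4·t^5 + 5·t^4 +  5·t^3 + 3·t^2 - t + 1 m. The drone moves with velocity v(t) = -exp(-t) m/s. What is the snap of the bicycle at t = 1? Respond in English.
To solve this, we need to take 4 derivatives of our position equation x(t) = -4·t^5 + 5·t^4 + 5·t^3 + 3·t^2 - t + 1. The derivative of position gives velocity: v(t) = -20·t^4 + 20·t^3 + 15·t^2 + 6·t - 1. The derivative of velocity gives acceleration: a(t) = -80·t^3 + 60·t^2 + 30·t + 6. Differentiating acceleration, we get jerk: j(t) = -240·t^2 + 120·t + 30. Taking d/dt of j(t), we find s(t) = 120 - 480·t. From the given snap equation s(t) = 120 - 480·t, we substitute t = 1 to get s = -360.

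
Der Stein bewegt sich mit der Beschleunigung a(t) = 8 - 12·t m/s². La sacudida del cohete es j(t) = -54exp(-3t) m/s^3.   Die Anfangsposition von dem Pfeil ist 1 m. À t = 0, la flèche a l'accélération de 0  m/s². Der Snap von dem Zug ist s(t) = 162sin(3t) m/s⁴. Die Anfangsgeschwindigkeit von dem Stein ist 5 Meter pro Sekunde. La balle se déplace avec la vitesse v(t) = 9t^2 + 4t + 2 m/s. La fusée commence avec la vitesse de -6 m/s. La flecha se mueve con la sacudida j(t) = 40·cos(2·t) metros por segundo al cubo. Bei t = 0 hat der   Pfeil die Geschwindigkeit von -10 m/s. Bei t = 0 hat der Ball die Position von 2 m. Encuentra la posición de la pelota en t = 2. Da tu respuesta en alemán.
Um dies zu lösen, müssen wir 1 Integral unserer Gleichung für die Geschwindigkeit v(t) = 9·t^2 + 4·t + 2 finden. Das Integral von der Geschwindigkeit ist die Position. Mit x(0) = 2 erhalten wir x(t) = 3·t^3 + 2·t^2 + 2·t + 2. Aus der Gleichung für die Position x(t) = 3·t^3 + 2·t^2 + 2·t + 2, setzen wir t = 2 ein und erhalten x = 38.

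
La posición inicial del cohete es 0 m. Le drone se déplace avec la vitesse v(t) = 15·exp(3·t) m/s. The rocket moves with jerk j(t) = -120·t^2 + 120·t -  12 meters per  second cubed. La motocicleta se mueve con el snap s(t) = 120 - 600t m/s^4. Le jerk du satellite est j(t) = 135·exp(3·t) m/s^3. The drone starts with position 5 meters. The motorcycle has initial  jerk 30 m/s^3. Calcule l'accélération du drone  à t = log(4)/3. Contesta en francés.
Nous devons dériver notre équation de la vitesse v(t) = 15·exp(3·t) 1 fois. En dérivant la vitesse, nous obtenons l'accélération: a(t) = 45·exp(3·t). En utilisant a(t) = 45·exp(3·t) et en substituant t = log(4)/3, nous trouvons a = 180.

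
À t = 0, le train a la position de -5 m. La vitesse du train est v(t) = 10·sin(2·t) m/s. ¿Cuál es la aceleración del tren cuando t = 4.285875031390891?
Partiendo de la velocidad v(t) = 10·sin(2·t), tomamos 1 derivada. La derivada de la velocidad da la aceleración: a(t) = 20·cos(2·t). Tenemos la aceleración a(t) = 20·cos(2·t). Sustituyendo t = 4.285875031390891: a(4.285875031390891) = -13.1541064703762.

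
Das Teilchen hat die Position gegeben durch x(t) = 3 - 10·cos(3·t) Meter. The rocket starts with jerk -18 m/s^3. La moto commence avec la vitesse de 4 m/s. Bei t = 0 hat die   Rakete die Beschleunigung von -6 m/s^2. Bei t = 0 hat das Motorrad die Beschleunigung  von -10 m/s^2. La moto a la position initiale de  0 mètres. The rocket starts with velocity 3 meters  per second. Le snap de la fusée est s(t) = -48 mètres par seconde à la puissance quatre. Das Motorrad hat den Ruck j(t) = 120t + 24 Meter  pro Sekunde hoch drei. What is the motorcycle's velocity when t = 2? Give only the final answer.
v(2) = 192.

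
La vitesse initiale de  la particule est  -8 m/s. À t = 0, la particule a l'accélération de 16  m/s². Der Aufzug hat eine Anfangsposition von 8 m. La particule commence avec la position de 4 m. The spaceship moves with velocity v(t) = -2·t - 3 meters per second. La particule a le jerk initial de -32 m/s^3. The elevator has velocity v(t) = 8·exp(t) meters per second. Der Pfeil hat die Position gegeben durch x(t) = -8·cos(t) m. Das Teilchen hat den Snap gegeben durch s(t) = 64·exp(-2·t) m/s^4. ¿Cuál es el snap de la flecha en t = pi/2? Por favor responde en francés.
En partant de la position x(t) = -8·cos(t), nous prenons 4 dérivées. En prenant d/dt de x(t), nous trouvons v(t) = 8·sin(t). En prenant d/dt de v(t), nous trouvons a(t) = 8·cos(t). En dérivant l'accélération, nous obtenons le jerk: j(t) = -8·sin(t). En prenant d/dt de j(t), nous trouvons s(t) = -8·cos(t). En utilisant s(t) = -8·cos(t) et en substituant t = pi/2, nous trouvons s = 0.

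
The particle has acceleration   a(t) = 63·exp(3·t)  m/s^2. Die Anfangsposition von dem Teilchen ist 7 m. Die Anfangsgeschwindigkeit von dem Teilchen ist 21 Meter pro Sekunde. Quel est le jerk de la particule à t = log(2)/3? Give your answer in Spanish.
Debemos derivar nuestra ecuación de la aceleración a(t) = 63·exp(3·t) 1 vez. Derivando la aceleración, obtenemos la sacudida: j(t) = 189·exp(3·t). De la ecuación de la sacudida j(t) = 189·exp(3·t), sustituimos t = log(2)/3 para obtener j = 378.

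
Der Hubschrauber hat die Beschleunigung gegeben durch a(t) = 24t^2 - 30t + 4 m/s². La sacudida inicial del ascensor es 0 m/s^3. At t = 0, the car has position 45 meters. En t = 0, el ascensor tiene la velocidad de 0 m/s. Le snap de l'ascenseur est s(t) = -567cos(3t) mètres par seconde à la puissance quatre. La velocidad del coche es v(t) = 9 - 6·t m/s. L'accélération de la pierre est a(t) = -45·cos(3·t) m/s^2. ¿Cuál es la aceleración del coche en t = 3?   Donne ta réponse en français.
Nous devons dériver notre équation de la vitesse v(t) = 9 - 6·t 1 fois. En prenant d/dt de v(t), nous trouvons a(t) = -6. De l'équation de l'accélération a(t) = -6, nous substituons t = 3 pour obtenir a = -6.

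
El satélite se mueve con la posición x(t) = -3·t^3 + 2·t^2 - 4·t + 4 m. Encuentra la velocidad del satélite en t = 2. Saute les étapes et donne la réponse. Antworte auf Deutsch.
Die Antwort ist -32.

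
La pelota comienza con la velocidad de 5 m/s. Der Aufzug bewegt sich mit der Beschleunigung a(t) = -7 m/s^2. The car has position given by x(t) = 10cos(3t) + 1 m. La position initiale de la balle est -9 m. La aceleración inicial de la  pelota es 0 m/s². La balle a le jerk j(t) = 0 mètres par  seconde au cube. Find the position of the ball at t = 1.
To find the answer, we compute 3 antiderivatives of j(t) = 0. The antiderivative of jerk is acceleration. Using a(0) = 0, we get a(t) = 0. The antiderivative of acceleration is velocity. Using v(0) = 5, we get v(t) = 5. Finding the integral of v(t) and using x(0) = -9: x(t) = 5·t - 9. We have position x(t) = 5·t - 9. Substituting t = 1: x(1) = -4.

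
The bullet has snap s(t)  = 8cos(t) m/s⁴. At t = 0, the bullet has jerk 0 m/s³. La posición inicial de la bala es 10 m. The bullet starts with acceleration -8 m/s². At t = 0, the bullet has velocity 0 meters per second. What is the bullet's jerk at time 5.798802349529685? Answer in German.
Wir müssen unsere Gleichung für den Snap s(t) = 8·cos(t) 1-mal integrieren. Mit ∫s(t)dt und Anwendung von j(0) = 0, finden wir j(t) = 8·sin(t). Aus der Gleichung für den Ruck j(t) = 8·sin(t), setzen wir t = 5.798802349529685 ein und erhalten j = -3.72529911057011.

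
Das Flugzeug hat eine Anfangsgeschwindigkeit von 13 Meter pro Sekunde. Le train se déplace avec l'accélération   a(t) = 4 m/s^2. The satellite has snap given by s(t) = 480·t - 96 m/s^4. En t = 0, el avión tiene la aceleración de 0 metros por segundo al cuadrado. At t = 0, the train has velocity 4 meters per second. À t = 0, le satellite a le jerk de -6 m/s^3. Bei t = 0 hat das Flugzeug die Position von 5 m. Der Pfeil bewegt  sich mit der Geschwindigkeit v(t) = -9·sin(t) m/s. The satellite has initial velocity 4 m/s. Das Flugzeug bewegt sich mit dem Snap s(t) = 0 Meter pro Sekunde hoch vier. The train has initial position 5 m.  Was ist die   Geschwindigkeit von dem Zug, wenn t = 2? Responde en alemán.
Wir müssen unsere Gleichung für die Beschleunigung a(t) = 4 1-mal integrieren. Durch Integration von der Beschleunigung und Verwendung der Anfangsbedingung v(0) = 4, erhalten wir v(t) = 4·t + 4. Mit v(t) = 4·t + 4 und Einsetzen von t = 2, finden wir v = 12.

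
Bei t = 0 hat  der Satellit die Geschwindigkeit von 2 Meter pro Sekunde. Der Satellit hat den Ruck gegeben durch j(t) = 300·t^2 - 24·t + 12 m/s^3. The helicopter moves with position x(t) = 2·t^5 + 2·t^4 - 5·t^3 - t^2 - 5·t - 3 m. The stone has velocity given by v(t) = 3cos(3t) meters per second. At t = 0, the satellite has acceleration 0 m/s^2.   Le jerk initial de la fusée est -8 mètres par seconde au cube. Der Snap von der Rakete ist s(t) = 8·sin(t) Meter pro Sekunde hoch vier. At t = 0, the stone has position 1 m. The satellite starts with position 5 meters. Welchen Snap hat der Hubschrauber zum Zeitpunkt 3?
Wir müssen unsere Gleichung für die Position x(t) = 2·t^5 + 2·t^4 - 5·t^3 - t^2 - 5·t - 3 4-mal ableiten. Durch Ableiten von der Position erhalten wir die Geschwindigkeit: v(t) = 10·t^4 + 8·t^3 - 15·t^2 - 2·t - 5. Mit d/dt von v(t) finden wir a(t) = 40·t^3 + 24·t^2 - 30·t - 2. Mit d/dt von a(t) finden wir j(t) = 120·t^2 + 48·t - 30. Die Ableitung von dem Ruck ergibt den Snap: s(t) = 240·t + 48. Aus der Gleichung für den Snap s(t) = 240·t + 48, setzen wir t = 3 ein und erhalten s = 768.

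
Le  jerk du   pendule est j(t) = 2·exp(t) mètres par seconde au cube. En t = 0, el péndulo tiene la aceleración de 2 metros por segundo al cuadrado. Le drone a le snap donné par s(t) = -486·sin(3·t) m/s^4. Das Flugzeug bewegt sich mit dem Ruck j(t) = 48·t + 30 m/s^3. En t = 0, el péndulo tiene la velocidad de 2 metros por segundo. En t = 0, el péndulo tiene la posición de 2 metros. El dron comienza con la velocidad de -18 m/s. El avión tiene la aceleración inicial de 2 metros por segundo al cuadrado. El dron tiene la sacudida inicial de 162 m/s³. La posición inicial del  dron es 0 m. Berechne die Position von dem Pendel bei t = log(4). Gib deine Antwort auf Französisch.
Pour résoudre ceci, nous devons prendre 3 intégrales de notre équation du jerk j(t) = 2·exp(t). En prenant ∫j(t)dt et en appliquant a(0) = 2, nous trouvons a(t) = 2·exp(t). L'intégrale de l'accélération est la vitesse. En utilisant v(0) = 2, nous obtenons v(t) = 2·exp(t). En prenant ∫v(t)dt et en appliquant x(0) = 2, nous trouvons x(t) = 2·exp(t). De l'équation de la position x(t) = 2·exp(t), nous substituons t = log(4) pour obtenir x = 8.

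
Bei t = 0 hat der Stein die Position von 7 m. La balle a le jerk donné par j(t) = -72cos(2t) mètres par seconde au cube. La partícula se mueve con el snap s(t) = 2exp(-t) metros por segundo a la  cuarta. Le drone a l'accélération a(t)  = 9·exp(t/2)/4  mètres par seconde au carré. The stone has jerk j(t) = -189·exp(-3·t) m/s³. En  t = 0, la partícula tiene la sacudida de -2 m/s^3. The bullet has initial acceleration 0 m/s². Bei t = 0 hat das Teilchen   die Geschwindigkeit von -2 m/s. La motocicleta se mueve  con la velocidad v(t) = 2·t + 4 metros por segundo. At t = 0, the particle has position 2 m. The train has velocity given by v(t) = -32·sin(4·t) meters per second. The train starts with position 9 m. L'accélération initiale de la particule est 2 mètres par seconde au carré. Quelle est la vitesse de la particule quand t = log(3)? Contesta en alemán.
Wir müssen unsere Gleichung für den Snap s(t) = 2·exp(-t) 3-mal integrieren. Die Stammfunktion von dem Snap, mit j(0) = -2, ergibt den Ruck: j(t) = -2·exp(-t). Durch Integration von dem Ruck und Verwendung der Anfangsbedingung a(0) = 2, erhalten wir a(t) = 2·exp(-t). Durch Integration von der Beschleunigung und Verwendung der Anfangsbedingung v(0) = -2, erhalten wir v(t) = -2·exp(-t). Mit v(t) = -2·exp(-t) und Einsetzen von t = log(3), finden wir v = -2/3.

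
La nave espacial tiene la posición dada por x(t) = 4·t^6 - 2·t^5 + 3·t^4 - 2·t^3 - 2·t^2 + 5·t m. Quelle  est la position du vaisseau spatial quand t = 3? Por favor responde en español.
Usando x(t) = 4·t^6 - 2·t^5 + 3·t^4 - 2·t^3 - 2·t^2 + 5·t y sustituyendo t = 3, encontramos x = 2616.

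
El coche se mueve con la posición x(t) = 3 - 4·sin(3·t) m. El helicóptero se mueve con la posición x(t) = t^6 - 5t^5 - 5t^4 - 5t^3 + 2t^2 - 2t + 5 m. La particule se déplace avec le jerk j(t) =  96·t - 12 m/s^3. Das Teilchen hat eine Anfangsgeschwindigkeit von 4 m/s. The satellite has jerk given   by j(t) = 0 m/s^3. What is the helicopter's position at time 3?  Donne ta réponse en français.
De l'équation de la position x(t) = t^6 - 5·t^5 - 5·t^4 - 5·t^3 + 2·t^2 - 2·t + 5, nous substituons t = 3 pour obtenir x = -1009.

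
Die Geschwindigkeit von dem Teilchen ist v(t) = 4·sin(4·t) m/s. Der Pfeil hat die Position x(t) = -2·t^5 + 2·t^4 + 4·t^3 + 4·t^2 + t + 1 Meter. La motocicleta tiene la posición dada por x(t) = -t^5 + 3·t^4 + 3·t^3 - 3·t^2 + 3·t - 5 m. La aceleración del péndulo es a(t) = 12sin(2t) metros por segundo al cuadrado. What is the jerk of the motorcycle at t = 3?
We must differentiate our position equation x(t) = -t^5 + 3·t^4 + 3·t^3 - 3·t^2 + 3·t - 5 3 times. Differentiating position, we get velocity: v(t) = -5·t^4 + 12·t^3 + 9·t^2 - 6·t + 3. Taking d/dt of v(t), we find a(t) = -20·t^3 + 36·t^2 + 18·t - 6. Differentiating acceleration, we get jerk: j(t) = -60·t^2 + 72·t + 18. We have jerk j(t) = -60·t^2 + 72·t + 18. Substituting t = 3: j(3) = -306.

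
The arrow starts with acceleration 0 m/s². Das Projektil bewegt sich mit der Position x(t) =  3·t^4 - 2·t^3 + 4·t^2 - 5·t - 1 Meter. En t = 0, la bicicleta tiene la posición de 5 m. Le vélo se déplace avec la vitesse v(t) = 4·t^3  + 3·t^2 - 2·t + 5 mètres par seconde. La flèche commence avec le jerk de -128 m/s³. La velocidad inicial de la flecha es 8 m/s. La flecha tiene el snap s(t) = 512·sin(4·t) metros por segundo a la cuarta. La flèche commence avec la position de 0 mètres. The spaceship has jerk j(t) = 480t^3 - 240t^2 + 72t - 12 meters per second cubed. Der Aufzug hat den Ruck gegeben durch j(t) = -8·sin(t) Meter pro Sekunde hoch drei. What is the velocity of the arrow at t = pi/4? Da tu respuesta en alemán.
Wir müssen die Stammfunktion unserer Gleichung für den Snap s(t) = 512·sin(4·t) 3-mal finden. Mit ∫s(t)dt und Anwendung von j(0) = -128, finden wir j(t) = -128·cos(4·t). Das Integral von dem Ruck, mit a(0) = 0, ergibt die Beschleunigung: a(t) = -32·sin(4·t). Durch Integration von der Beschleunigung und Verwendung der Anfangsbedingung v(0) = 8, erhalten wir v(t) = 8·cos(4·t). Aus der Gleichung für die Geschwindigkeit v(t) = 8·cos(4·t), setzen wir t = pi/4 ein und erhalten v = -8.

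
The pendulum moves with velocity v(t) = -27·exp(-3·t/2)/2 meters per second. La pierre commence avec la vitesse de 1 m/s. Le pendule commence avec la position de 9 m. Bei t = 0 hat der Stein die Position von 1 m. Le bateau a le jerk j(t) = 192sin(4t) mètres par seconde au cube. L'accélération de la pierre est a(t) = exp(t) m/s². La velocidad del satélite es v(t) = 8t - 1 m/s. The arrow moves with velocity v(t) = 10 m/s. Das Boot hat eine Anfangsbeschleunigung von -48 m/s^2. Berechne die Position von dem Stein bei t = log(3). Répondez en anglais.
Starting from acceleration a(t) = exp(t), we take 2 integrals. Taking ∫a(t)dt and applying v(0) = 1, we find v(t) = exp(t). Taking ∫v(t)dt and applying x(0) = 1, we find x(t) = exp(t). Using x(t) = exp(t) and substituting t = log(3), we find x = 3.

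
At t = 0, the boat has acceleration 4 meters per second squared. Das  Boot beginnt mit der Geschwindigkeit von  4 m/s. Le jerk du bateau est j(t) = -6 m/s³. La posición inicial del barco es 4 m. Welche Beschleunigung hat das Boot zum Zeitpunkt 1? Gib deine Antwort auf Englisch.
We need to integrate our jerk equation j(t) = -6 1 time. The antiderivative of jerk, with a(0) = 4, gives acceleration: a(t) = 4 - 6·t. We have acceleration a(t) = 4 - 6·t. Substituting t = 1: a(1) = -2.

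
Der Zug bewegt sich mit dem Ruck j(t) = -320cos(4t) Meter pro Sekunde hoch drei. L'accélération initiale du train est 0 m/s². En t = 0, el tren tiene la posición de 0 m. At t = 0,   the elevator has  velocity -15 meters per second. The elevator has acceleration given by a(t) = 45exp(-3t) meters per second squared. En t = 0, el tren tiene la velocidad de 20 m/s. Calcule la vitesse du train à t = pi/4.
Nous devons intégrer notre équation du jerk j(t) = -320·cos(4·t) 2 fois. L'intégrale du jerk est l'accélération. En utilisant a(0) = 0, nous obtenons a(t) = -80·sin(4·t). En prenant ∫a(t)dt et en appliquant v(0) = 20, nous trouvons v(t) = 20·cos(4·t). En utilisant v(t) = 20·cos(4·t) et en substituant t = pi/4, nous trouvons v = -20.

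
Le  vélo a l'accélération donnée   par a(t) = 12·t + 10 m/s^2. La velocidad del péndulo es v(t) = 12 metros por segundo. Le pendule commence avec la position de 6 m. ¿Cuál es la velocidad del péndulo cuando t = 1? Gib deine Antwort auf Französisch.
Nous avons la vitesse v(t) = 12. En substituant t = 1: v(1) = 12.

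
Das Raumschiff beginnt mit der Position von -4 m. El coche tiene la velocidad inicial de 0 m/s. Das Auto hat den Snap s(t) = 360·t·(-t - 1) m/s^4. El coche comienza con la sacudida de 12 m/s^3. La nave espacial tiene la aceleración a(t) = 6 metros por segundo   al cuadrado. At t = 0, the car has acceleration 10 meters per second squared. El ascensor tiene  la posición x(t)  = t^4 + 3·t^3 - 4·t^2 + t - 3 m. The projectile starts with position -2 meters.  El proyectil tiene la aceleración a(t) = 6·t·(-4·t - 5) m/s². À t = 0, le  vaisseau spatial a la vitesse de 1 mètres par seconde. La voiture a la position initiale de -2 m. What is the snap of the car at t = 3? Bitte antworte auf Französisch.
De l'équation du snap s(t) = 360·t·(-t - 1), nous substituons t = 3 pour obtenir s = -4320.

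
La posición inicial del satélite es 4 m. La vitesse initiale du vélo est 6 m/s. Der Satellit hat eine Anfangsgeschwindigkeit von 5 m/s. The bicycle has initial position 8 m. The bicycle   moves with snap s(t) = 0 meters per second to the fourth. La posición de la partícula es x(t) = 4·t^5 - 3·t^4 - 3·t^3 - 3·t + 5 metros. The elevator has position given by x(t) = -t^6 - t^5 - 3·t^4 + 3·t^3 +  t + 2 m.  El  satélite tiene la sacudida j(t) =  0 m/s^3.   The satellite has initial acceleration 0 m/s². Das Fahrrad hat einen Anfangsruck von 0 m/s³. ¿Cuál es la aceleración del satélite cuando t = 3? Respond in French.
Nous devons intégrer notre équation du jerk j(t) = 0 1 fois. La primitive du jerk est l'accélération. En utilisant a(0) = 0, nous obtenons a(t) = 0. En utilisant a(t) = 0 et en substituant t = 3, nous trouvons a = 0.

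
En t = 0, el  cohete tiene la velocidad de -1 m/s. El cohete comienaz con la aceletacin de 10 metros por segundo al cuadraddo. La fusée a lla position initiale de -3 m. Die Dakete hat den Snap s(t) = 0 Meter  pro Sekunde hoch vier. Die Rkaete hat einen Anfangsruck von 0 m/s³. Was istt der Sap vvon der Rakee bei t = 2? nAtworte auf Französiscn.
Nous avons le snap s(t) = 0. En substituant t = 2: s(2) = 0.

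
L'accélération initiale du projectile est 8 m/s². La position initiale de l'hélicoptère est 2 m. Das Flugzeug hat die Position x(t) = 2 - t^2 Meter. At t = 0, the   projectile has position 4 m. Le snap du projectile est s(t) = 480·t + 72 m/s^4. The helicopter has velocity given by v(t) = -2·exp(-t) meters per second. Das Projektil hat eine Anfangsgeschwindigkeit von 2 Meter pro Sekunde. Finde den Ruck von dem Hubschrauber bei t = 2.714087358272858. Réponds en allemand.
Um dies zu lösen, müssen wir 2 Ableitungen unserer Gleichung für die Geschwindigkeit v(t) = -2·exp(-t) nehmen. Mit d/dt von v(t) finden wir a(t) = 2·exp(-t). Mit d/dt von a(t) finden wir j(t) = -2·exp(-t). Mit j(t) = -2·exp(-t) und Einsetzen von t = 2.714087358272858, finden wir j = -0.132530803979334.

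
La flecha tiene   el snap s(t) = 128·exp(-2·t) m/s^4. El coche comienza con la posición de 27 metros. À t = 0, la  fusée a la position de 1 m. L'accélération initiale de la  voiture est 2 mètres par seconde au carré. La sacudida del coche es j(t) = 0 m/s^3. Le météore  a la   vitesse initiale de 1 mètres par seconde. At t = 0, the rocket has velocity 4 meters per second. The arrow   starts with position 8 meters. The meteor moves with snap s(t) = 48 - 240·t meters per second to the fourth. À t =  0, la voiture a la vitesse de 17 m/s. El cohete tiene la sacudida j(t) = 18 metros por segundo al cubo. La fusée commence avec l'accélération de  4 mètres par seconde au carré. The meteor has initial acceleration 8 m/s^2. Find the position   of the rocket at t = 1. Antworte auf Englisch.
We must find the integral of our jerk equation j(t) = 18 3 times. The integral of jerk is acceleration. Using a(0) = 4, we get a(t) = 18·t + 4. The antiderivative of acceleration is velocity. Using v(0) = 4, we get v(t) = 9·t^2 + 4·t + 4. Integrating velocity and using the initial condition x(0) = 1, we get x(t) = 3·t^3 + 2·t^2 + 4·t + 1. From the given position equation x(t) = 3·t^3 + 2·t^2 + 4·t + 1, we substitute t = 1 to get x = 10.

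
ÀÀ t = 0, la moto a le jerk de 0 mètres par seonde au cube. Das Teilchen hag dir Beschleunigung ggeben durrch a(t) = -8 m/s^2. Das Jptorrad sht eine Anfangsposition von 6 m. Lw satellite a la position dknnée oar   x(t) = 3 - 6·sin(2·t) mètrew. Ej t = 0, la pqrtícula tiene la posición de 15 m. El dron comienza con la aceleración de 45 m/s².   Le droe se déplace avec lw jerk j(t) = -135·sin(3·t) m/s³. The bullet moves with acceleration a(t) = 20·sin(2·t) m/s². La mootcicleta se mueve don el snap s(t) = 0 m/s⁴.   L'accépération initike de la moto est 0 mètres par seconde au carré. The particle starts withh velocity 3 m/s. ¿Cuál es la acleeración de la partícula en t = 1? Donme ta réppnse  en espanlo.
De la ecuación de la aceleración a(t) = -8, sustituimos t = 1 para obtener a = -8.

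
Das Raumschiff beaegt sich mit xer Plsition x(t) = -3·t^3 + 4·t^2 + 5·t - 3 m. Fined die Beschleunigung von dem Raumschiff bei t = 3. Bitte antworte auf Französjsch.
En partant de la position x(t) = -3·t^3 + 4·t^2 + 5·t - 3, nous prenons 2 dérivées. La dérivée de la position donne la vitesse: v(t) = -9·t^2 + 8·t + 5. En prenant d/dt de v(t), nous trouvons a(t) = 8 - 18·t. Nous avons l'accélération a(t) = 8 - 18·t. En substituant t = 3: a(3) = -46.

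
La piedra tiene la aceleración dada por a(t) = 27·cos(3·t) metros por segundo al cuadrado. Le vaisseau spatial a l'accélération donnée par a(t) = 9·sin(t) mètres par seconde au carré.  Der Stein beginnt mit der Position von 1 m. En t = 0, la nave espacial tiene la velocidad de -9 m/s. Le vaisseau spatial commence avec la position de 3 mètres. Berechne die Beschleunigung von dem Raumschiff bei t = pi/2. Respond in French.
De l'équation de l'accélération a(t) = 9·sin(t), nous substituons t = pi/2 pour obtenir a = 9.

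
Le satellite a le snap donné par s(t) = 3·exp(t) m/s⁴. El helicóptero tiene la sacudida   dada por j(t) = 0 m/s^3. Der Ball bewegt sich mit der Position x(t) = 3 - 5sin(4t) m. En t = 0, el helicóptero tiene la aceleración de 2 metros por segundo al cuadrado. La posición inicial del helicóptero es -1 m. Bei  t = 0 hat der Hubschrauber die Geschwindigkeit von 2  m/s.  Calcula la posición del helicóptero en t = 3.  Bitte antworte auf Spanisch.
Necesitamos integrar nuestra ecuación de la sacudida j(t) = 0 3 veces. Tomando ∫j(t)dt y aplicando a(0) = 2, encontramos a(t) = 2. La antiderivada de la aceleración, con v(0) = 2, da la velocidad: v(t) = 2·t + 2. La antiderivada de la velocidad, con x(0) = -1, da la posición: x(t) = t^2 + 2·t - 1. Usando x(t) = t^2 + 2·t - 1 y sustituyendo t = 3, encontramos x = 14.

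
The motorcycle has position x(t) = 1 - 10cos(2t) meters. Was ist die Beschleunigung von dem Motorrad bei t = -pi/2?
Ausgehend von der Position x(t) = 1 - 10·cos(2·t), nehmen wir 2 Ableitungen. Mit d/dt von x(t) finden wir v(t) = 20·sin(2·t). Durch Ableiten von der Geschwindigkeit erhalten wir die Beschleunigung: a(t) = 40·cos(2·t). Mit a(t) = 40·cos(2·t) und Einsetzen von t = -pi/2, finden wir a = -40.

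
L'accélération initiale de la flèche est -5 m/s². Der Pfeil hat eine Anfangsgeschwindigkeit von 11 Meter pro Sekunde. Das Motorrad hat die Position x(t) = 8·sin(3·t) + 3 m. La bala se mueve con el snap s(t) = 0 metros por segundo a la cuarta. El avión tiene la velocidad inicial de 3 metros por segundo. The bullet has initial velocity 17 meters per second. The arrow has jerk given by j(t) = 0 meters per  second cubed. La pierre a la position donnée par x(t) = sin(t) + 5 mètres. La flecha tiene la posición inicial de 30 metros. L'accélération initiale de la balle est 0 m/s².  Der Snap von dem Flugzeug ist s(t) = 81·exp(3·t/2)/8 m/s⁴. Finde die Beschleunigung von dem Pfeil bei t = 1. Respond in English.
We need to integrate our jerk equation j(t) = 0 1 time. Taking ∫j(t)dt and applying a(0) = -5, we find a(t) = -5. Using a(t) = -5 and substituting t = 1, we find a = -5.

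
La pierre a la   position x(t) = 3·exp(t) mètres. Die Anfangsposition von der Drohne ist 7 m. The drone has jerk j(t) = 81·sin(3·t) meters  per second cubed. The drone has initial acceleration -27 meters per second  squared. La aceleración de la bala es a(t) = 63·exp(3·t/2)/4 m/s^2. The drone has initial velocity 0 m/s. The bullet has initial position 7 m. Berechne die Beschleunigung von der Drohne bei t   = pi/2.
Wir müssen das Integral unserer Gleichung für den Ruck j(t) = 81·sin(3·t) 1-mal finden. Mit ∫j(t)dt und Anwendung von a(0) = -27, finden wir a(t) = -27·cos(3·t). Mit a(t) = -27·cos(3·t) und Einsetzen von t = pi/2, finden wir a = 0.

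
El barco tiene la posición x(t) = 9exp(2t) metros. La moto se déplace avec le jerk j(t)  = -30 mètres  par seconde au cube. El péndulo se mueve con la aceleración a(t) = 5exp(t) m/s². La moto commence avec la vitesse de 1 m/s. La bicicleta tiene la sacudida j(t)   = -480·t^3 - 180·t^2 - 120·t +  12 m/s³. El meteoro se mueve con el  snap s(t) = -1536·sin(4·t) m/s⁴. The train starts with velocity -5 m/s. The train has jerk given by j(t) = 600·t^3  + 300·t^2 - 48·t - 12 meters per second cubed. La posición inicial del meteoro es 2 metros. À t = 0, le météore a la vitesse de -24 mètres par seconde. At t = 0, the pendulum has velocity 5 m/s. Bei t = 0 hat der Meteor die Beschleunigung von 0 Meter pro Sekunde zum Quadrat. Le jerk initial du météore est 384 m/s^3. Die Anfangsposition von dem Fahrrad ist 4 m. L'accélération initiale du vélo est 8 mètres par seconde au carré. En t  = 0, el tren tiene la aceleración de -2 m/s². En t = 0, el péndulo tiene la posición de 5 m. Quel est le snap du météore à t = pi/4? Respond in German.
Wir haben den Snap s(t) = -1536·sin(4·t). Durch Einsetzen von t = pi/4: s(pi/4) = 0.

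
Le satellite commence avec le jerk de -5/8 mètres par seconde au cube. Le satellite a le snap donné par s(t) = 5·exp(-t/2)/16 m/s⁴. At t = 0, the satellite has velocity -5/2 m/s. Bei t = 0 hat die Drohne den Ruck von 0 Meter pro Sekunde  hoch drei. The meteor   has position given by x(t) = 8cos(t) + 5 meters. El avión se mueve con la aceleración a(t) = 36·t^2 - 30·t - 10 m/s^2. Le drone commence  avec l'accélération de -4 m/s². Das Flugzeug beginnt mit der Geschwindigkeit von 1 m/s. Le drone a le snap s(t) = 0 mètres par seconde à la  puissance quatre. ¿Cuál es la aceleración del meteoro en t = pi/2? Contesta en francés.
Pour résoudre ceci, nous devons prendre 2 dérivées de notre équation de la position x(t) = 8·cos(t) + 5. En prenant d/dt de x(t), nous trouvons v(t) = -8·sin(t). En prenant d/dt de v(t), nous trouvons a(t) = -8·cos(t). Nous avons l'accélération a(t) = -8·cos(t). En substituant t = pi/2: a(pi/2) = 0.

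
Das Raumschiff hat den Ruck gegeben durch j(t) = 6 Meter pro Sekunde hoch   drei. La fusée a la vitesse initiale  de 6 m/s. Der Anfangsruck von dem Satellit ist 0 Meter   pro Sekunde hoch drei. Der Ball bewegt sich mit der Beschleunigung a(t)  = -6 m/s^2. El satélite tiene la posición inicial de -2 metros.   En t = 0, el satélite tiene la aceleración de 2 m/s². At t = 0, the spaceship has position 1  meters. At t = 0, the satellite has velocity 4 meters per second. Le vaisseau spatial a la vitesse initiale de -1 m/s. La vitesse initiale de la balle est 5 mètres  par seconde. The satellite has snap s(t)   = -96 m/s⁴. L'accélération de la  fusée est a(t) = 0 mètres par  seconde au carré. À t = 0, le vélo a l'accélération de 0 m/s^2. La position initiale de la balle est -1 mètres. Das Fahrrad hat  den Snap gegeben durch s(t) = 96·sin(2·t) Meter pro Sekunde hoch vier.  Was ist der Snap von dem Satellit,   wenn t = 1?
Aus der Gleichung für den Snap s(t) = -96, setzen wir t = 1 ein und erhalten s = -96.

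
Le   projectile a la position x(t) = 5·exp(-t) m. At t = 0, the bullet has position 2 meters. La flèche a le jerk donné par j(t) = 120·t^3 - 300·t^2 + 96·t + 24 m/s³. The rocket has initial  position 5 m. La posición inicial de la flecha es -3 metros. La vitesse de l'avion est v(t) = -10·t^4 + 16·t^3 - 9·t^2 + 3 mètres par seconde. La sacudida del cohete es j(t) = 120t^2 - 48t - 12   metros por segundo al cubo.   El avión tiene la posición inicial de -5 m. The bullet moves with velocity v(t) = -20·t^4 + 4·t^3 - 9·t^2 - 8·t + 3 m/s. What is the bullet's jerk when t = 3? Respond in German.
Ausgehend von der Geschwindigkeit v(t) = -20·t^4 + 4·t^3 - 9·t^2 - 8·t + 3, nehmen wir 2 Ableitungen. Durch Ableiten von der Geschwindigkeit erhalten wir die Beschleunigung: a(t) = -80·t^3 + 12·t^2 - 18·t - 8. Mit d/dt von a(t) finden wir j(t) = -240·t^2 + 24·t - 18. Wir haben den Ruck j(t) = -240·t^2 + 24·t - 18. Durch Einsetzen von t = 3: j(3) = -2106.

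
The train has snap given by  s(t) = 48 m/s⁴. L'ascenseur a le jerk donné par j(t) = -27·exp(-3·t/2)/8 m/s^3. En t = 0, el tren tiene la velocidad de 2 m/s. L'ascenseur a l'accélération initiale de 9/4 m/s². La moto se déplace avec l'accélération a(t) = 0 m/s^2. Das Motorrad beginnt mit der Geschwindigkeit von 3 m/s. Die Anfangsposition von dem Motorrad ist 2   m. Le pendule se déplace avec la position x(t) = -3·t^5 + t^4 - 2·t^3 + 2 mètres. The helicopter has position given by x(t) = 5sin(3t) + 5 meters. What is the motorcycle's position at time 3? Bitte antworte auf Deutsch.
Ausgehend von der Beschleunigung a(t) = 0, nehmen wir 2 Stammfunktionen. Mit ∫a(t)dt und Anwendung von v(0) = 3, finden wir v(t) = 3. Durch Integration von der Geschwindigkeit und Verwendung der Anfangsbedingung x(0) = 2, erhalten wir x(t) = 3·t + 2. Aus der Gleichung für die Position x(t) = 3·t + 2, setzen wir t = 3 ein und erhalten x = 11.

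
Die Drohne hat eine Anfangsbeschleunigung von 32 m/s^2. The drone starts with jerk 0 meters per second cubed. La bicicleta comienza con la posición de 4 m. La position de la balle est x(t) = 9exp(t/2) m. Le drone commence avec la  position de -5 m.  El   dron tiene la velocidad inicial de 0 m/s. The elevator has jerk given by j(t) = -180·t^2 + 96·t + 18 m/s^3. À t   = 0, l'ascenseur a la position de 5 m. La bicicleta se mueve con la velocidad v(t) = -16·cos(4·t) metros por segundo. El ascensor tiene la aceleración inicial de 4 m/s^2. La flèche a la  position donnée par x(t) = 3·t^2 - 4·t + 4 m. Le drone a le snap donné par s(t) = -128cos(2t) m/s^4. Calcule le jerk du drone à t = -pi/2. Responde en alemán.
Um dies zu lösen, müssen wir 1 Integral unserer Gleichung für den Snap s(t) = -128·cos(2·t) finden. Durch Integration von dem Snap und Verwendung der Anfangsbedingung j(0) = 0, erhalten wir j(t) = -64·sin(2·t). Wir haben den Ruck j(t) = -64·sin(2·t). Durch Einsetzen von t = -pi/2: j(-pi/2) = 0.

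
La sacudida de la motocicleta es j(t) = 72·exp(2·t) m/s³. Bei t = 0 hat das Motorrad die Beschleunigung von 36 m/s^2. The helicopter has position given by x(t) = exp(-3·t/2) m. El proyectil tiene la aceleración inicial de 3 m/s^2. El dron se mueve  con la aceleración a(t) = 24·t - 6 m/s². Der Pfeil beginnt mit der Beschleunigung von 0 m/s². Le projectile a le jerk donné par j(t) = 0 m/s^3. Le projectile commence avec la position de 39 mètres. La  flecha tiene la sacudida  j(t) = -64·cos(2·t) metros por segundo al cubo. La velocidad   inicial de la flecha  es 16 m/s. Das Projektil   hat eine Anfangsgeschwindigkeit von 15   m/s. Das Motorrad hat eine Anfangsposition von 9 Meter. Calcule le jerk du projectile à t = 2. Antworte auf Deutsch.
Wir haben den Ruck j(t) = 0. Durch Einsetzen von t = 2: j(2) = 0.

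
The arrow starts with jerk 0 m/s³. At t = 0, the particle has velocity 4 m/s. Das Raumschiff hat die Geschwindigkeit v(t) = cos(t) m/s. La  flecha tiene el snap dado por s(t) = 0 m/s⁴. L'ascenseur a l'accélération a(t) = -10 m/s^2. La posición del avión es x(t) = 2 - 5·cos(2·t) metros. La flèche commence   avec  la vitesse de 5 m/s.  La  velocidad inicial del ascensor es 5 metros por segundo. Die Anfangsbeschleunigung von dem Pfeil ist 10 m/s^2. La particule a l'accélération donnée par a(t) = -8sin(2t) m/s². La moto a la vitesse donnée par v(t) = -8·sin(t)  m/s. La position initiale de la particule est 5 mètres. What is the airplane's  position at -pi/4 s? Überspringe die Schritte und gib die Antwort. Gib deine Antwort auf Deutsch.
Bei t = -pi/4, x = 2.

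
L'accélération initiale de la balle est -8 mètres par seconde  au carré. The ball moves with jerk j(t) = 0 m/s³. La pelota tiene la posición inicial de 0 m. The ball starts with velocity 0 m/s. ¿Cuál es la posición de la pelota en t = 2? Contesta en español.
Necesitamos integrar nuestra ecuación de la sacudida j(t) = 0 3 veces. La integral de la sacudida es la aceleración. Usando a(0) = -8, obtenemos a(t) = -8. La antiderivada de la aceleración, con v(0) = 0, da la velocidad: v(t) = -8·t. Tomando ∫v(t)dt y aplicando x(0) = 0, encontramos x(t) = -4·t^2. Tenemos la posición x(t) = -4·t^2. Sustituyendo t = 2: x(2) = -16.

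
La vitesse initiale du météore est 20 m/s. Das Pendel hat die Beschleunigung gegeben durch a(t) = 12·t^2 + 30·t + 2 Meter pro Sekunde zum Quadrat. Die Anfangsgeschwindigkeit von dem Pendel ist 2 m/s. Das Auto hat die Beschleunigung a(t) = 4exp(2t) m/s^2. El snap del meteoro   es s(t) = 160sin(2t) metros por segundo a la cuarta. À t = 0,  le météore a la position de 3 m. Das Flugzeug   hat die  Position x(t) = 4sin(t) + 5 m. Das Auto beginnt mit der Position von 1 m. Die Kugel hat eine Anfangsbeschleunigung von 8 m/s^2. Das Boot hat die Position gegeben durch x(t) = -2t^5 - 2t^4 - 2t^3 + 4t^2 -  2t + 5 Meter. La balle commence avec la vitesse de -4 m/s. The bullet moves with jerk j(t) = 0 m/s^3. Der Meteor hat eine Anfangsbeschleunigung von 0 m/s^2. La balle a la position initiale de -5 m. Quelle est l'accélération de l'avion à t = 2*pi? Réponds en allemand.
Um dies zu lösen, müssen wir 2 Ableitungen unserer Gleichung für die Position x(t) = 4·sin(t) + 5 nehmen. Durch Ableiten von der Position erhalten wir die Geschwindigkeit: v(t) = 4·cos(t). Die Ableitung von der Geschwindigkeit ergibt die Beschleunigung: a(t) = -4·sin(t). Mit a(t) = -4·sin(t) und Einsetzen von t = 2*pi, finden wir a = 0.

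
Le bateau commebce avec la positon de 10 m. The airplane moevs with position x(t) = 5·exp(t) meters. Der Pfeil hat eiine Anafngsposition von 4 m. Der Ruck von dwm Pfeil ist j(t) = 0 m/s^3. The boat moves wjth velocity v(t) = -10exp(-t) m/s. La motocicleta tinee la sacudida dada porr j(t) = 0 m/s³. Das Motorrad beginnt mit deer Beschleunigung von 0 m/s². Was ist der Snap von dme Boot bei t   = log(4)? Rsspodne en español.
Debemos derivar nuestra ecuación de la velocidad v(t) = -10·exp(-t) 3 veces. Derivando la velocidad, obtenemos la aceleración: a(t) = 10·exp(-t). Derivando la aceleración, obtenemos la sacudida: j(t) = -10·exp(-t). Tomando d/dt de j(t), encontramos s(t) = 10·exp(-t). De la ecuación del snap s(t) = 10·exp(-t), sustituimos t = log(4) para obtener s = 5/2.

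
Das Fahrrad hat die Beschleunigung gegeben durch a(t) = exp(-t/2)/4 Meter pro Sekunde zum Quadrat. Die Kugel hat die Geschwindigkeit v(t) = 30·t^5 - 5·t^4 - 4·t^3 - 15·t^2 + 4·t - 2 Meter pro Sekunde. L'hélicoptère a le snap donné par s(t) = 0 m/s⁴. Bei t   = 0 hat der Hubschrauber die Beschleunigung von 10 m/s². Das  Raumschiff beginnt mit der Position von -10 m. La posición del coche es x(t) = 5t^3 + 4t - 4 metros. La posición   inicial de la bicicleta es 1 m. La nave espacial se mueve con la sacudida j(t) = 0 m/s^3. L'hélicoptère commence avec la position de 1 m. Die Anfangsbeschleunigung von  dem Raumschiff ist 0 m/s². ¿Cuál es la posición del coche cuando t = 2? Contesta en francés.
Nous avons la position x(t) = 5·t^3 + 4·t - 4. En substituant t = 2: x(2) = 44.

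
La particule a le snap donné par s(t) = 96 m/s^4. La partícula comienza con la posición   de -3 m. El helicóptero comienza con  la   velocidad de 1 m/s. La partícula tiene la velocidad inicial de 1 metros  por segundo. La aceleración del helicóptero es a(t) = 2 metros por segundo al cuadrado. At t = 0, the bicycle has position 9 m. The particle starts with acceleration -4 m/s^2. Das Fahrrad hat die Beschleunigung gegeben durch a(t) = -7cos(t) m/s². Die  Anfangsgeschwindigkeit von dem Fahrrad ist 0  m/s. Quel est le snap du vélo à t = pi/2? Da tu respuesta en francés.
Pour résoudre ceci, nous devons prendre 2 dérivées de notre équation de l'accélération a(t) = -7·cos(t). La dérivée de l'accélération donne le jerk: j(t) = 7·sin(t). En dérivant le jerk, nous obtenons le snap: s(t) = 7·cos(t). En utilisant s(t) = 7·cos(t) et en substituant t = pi/2, nous trouvons s = 0.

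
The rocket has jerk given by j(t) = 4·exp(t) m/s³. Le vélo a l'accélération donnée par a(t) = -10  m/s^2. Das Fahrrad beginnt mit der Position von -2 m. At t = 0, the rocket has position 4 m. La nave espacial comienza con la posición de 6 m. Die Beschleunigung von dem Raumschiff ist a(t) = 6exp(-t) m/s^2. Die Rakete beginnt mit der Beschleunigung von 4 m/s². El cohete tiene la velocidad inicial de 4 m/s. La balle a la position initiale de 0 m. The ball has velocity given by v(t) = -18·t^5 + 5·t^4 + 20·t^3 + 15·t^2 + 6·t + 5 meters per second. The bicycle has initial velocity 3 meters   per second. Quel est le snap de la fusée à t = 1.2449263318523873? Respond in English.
Starting from jerk j(t) = 4·exp(t), we take 1 derivative. The derivative of jerk gives snap: s(t) = 4·exp(t). Using s(t) = 4·exp(t) and substituting t = 1.2449263318523873, we find s = 13.8907158563478.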